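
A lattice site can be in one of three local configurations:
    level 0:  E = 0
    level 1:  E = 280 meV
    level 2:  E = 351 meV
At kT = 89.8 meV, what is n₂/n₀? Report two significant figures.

n₂/n₀ = exp[−(E₂−E₀)/kT] = exp(−(351 meV)/(89.8 meV)) = exp(-3.909) = 0.020.

0.020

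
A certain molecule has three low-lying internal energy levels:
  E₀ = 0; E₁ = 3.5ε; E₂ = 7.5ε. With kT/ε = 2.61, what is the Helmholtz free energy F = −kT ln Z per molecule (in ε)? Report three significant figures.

-0.721 ε

Eᵢ/kT = 0, 1.3410, 2.8736.
Z = Σ e^(−Eᵢ/kT) = e^(−0) + e^(−1.3410) + e^(−2.8736) = 1.0000 + 0.26158 + 0.056495 = 1.3181.
F = −kT ln Z = −2.61 × ln(1.3181) = −2.61 × 0.27619 = -0.721 ε.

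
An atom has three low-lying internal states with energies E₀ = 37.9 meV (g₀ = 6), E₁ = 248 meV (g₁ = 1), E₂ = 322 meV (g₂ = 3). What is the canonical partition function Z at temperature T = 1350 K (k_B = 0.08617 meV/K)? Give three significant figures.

Z = 4.64

k_BT = 0.08617 × 1350 K = 116.33 meV.
Eᵢ/kT = 0.32580, 2.1319, 2.7680.
Z = Σ gᵢe^(−Eᵢ/kT) = 6·e^(−0.32580) + 1·e^(−2.1319) + 3·e^(−2.7680) = 4.3317 + 0.11861 + 0.18836 = 4.6387.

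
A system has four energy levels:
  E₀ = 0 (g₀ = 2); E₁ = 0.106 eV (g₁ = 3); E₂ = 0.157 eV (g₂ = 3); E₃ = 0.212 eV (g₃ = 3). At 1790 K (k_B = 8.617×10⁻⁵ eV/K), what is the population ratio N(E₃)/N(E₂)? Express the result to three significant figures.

k_BT = 8.617×10⁻⁵ × 1790 K = 0.15424 eV.
n₃/n₂ = (g₃/g₂) exp[−(E₃−E₂)/kT] = (3/3) × exp(−(0.055 eV)/(0.15424 eV)) = (3/3) × exp(-0.35659) = 0.700.

0.700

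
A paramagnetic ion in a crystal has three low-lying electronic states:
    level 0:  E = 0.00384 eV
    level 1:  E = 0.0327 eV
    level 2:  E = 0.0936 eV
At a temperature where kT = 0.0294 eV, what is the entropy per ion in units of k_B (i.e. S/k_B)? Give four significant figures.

0.7121

Eᵢ/kT = 0.130612, 1.11224, 3.18367.
Z = Σ e^(−Eᵢ/kT) = e^(−0.130612) + e^(−1.11224) + e^(−3.18367) = 0.877558 + 0.328822 + 0.0414333 = 1.24781.
⟨E⟩ = Σ EᵢPᵢ = 0.0144256 eV.
S/k_B = ln Z + ⟨E⟩/kT = ln(1.24781) + 0.0144256/0.0294 = 0.221390 + 0.490667 = 0.7121.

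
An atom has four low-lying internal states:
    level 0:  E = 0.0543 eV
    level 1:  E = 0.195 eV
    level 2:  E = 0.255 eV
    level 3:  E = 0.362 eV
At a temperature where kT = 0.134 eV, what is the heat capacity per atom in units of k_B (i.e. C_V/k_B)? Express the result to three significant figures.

0.536

Eᵢ/kT = 0.40522, 1.4552, 1.9030, 2.7015.
Z = Σ e^(−Eᵢ/kT) = e^(−0.40522) + e^(−1.4552) + e^(−1.9030) + e^(−2.7015) = 0.66683 + 0.23335 + 0.14912 + 0.067105 = 1.1164.
⟨E⟩ = 0.12901 eV, ⟨E²⟩ = 0.026272 eV².
C_V/k_B = (⟨E²⟩ − ⟨E⟩²)/(kT)² = (0.026272 − 0.016644)/0.017956 = 0.536.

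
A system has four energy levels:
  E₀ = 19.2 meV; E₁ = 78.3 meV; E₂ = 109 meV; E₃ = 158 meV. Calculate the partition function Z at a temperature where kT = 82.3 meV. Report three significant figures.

Eᵢ/kT = 0.23329, 0.95140, 1.3244, 1.9198.
Z = Σ e^(−Eᵢ/kT) = e^(−0.23329) + e^(−0.95140) + e^(−1.3244) + e^(−1.9198) = 0.79192 + 0.38620 + 0.26596 + 0.14664 = 1.5907.

Z = 1.59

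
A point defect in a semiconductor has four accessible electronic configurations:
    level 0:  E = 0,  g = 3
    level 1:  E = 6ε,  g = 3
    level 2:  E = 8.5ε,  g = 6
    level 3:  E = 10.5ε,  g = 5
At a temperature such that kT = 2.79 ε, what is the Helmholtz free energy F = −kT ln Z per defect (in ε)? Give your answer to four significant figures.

-3.688 ε

Eᵢ/kT = 0, 2.15054, 3.04659, 3.76344.
Z = Σ gᵢe^(−Eᵢ/kT) = 3·e^(−0) + 3·e^(−2.15054) + 6·e^(−3.04659) + 5·e^(−3.76344) = 3.00000 + 0.349264 + 0.285124 + 0.116019 = 3.75041.
F = −kT ln Z = −2.79 × ln(3.75041) = −2.79 × 1.32187 = -3.688 ε.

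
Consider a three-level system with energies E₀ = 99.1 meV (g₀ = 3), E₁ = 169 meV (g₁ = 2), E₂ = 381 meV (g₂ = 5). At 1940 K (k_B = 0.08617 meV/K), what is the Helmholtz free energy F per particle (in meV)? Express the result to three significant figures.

-178 meV

k_BT = 0.08617 × 1940 K = 167.17 meV.
Eᵢ/kT = 0.59281, 1.0109, 2.2791.
Z = Σ gᵢe^(−Eᵢ/kT) = 3·e^(−0.59281) + 2·e^(−1.0109) + 5·e^(−2.2791) = 1.6583 + 0.72778 + 0.51188 = 2.8980.
F = −kT ln Z = −167.17 × ln(2.8980) = −167.17 × 1.0640 = -178 meV.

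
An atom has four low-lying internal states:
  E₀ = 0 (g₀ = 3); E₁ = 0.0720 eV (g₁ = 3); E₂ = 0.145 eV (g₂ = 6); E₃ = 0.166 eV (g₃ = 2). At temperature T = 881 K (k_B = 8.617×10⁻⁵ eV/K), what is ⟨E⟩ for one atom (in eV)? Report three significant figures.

0.0474 eV

k_BT = 8.617×10⁻⁵ × 881 K = 0.075916 eV.
Eᵢ/kT = 0, 0.94842, 1.9100, 2.1866.
Z = Σ gᵢe^(−Eᵢ/kT) = 3·e^(−0) + 3·e^(−0.94842) + 6·e^(−1.9100) + 2·e^(−2.1866) = 3.0000 + 1.1621 + 0.88848 + 0.22460 = 5.2752.
⟨E⟩ = Σ Eᵢ gᵢe^(−Eᵢ/kT) / Z = (0·3.0000 + 0.0720·1.1621 + 0.145·0.88848 + 0.166·0.22460) / 5.2752 = 0.0474 eV.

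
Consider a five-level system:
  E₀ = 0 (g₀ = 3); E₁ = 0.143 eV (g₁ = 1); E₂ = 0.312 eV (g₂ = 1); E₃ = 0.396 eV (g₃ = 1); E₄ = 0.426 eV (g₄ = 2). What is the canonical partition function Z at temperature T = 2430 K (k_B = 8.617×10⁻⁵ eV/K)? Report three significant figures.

k_BT = 8.617×10⁻⁵ × 2430 K = 0.20939 eV.
Eᵢ/kT = 0, 0.68294, 1.4900, 1.8912, 2.0345.
Z = Σ gᵢe^(−Eᵢ/kT) = 3·e^(−0) + 1·e^(−0.68294) + 1·e^(−1.4900) + 1·e^(−1.8912) + 2·e^(−2.0345) = 3.0000 + 0.50513 + 0.22537 + 0.15089 + 0.26149 = 4.1429.

Z = 4.14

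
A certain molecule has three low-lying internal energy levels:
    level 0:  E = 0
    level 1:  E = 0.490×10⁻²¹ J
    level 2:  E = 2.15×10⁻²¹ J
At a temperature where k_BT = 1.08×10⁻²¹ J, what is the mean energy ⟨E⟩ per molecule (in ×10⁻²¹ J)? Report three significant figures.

Eᵢ/kT = 0, 0.45370, 1.9907.
Z = Σ e^(−Eᵢ/kT) = e^(−0) + e^(−0.45370) + e^(−1.9907) = 1.0000 + 0.63527 + 0.13660 = 1.7719.
⟨E⟩ = Σ Eᵢ e^(−Eᵢ/kT) / Z = (0·1.0000 + 0.490·0.63527 + 2.15·0.13660) / 1.7719 = 0.341 ×10⁻²¹ J.

0.341 ×10⁻²¹ J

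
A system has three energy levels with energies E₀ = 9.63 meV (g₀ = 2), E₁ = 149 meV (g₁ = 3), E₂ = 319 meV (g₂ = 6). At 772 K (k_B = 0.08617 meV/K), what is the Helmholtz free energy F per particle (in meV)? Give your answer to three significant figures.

-49.3 meV

k_BT = 0.08617 × 772 K = 66.523 meV.
Eᵢ/kT = 0.14476, 2.2398, 4.7953.
Z = Σ gᵢe^(−Eᵢ/kT) = 2·e^(−0.14476) + 3·e^(−2.2398) + 6·e^(−4.7953) = 1.7305 + 0.31944 + 0.049611 = 2.0996.
F = −kT ln Z = −66.523 × ln(2.0996) = −66.523 × 0.74175 = -49.3 meV.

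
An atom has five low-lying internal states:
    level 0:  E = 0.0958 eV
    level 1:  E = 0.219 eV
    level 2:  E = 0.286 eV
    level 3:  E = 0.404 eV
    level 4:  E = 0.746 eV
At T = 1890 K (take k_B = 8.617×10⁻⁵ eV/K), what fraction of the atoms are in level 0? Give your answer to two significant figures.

0.51

k_BT = 8.617×10⁻⁵ × 1890 K = 0.1629 eV.
Eᵢ/kT = 0.5881, 1.344, 1.756, 2.480, 4.579.
Z = Σ e^(−Eᵢ/kT) = e^(−0.5881) + e^(−1.344) + e^(−1.756) + e^(−2.480) + e^(−4.579) = 0.5554 + 0.2608 + 0.1727 + 0.08374 + 0.01027 = 1.083.
P₀ = e^(−E₀/kT) / Z = 0.5554/1.083 = 0.51.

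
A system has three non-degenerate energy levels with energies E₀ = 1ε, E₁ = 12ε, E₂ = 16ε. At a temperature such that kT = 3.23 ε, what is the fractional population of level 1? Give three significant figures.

0.0318

Eᵢ/kT = 0.30960, 3.7152, 4.9536.
Z = Σ e^(−Eᵢ/kT) = e^(−0.30960) + e^(−3.7152) + e^(−4.9536) = 0.73374 + 0.024351 + 0.0070580 = 0.76515.
P₁ = e^(−E₁/kT) / Z = 0.024351/0.76515 = 0.0318.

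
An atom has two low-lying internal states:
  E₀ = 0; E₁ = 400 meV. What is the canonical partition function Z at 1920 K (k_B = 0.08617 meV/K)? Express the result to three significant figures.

k_BT = 0.08617 × 1920 K = 165.45 meV.
Eᵢ/kT = 0, 2.4176.
Z = Σ e^(−Eᵢ/kT) = e^(−0) + e^(−2.4176) = 1.0000 + 0.089135 = 1.0891.

Z = 1.09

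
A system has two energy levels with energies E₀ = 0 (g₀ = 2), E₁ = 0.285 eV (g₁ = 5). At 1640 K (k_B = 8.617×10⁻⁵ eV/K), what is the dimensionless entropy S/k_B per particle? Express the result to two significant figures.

k_BT = 8.617×10⁻⁵ × 1640 K = 0.1413 eV.
Eᵢ/kT = 0, 2.017.
Z = Σ gᵢe^(−Eᵢ/kT) = 2·e^(−0) + 5·e^(−2.017) = 2.000 + 0.6653 = 2.665.
⟨E⟩ = Σ EᵢPᵢ = 0.07115 eV.
S/k_B = ln Z + ⟨E⟩/kT = ln(2.665) + 0.07115/0.1413 = 0.9802 + 0.5035 = 1.5.

1.5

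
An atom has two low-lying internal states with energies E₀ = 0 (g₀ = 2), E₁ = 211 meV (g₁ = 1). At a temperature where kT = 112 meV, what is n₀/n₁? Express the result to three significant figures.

n₀/n₁ = (g₀/g₁) exp[−(E₀−E₁)/kT] = (2/1) × exp(−(-211 meV)/(112 meV)) = (2/1) × exp(1.8839) = 13.2.

13.2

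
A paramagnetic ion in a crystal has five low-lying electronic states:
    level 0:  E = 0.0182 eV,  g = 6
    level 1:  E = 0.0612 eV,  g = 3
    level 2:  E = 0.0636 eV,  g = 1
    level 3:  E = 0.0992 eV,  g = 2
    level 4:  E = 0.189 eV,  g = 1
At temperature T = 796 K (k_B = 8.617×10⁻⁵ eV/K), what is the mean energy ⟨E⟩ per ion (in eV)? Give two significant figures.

k_BT = 8.617×10⁻⁵ × 796 K = 0.06859 eV.
Eᵢ/kT = 0.2653, 0.8923, 0.9272, 1.446, 2.756.
Z = Σ gᵢe^(−Eᵢ/kT) = 6·e^(−0.2653) + 3·e^(−0.8923) + 1·e^(−0.9272) + 2·e^(−1.446) + 1·e^(−2.756) = 4.602 + 1.229 + 0.3957 + 0.4710 + 0.06355 = 6.761.
⟨E⟩ = Σ Eᵢ gᵢe^(−Eᵢ/kT) / Z = (0.0182·4.602 + 0.0612·1.229 + 0.0636·0.3957 + 0.0992·0.4710 + 0.189·0.06355) / 6.761 = 0.036 eV.

0.036 eV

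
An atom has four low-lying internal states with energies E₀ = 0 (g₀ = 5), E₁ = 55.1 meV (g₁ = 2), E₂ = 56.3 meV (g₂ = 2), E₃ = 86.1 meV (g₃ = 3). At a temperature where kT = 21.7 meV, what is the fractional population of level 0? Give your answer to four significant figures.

0.9321

Eᵢ/kT = 0, 2.53917, 2.59447, 3.96774.
Z = Σ gᵢe^(−Eᵢ/kT) = 5·e^(−0) + 2·e^(−2.53917) + 2·e^(−2.59447) + 3·e^(−3.96774) = 5.00000 + 0.157864 + 0.149371 + 0.0567484 = 5.36398.
P₀ = g₀ e^(−E₀/kT) / Z = 5.00000/5.36398 = 0.9321.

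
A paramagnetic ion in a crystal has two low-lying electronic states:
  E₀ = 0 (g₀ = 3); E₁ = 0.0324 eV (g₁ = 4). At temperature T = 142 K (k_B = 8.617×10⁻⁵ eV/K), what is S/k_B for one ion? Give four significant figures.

k_BT = 8.617×10⁻⁵ × 142 K = 0.0122361 eV.
Eᵢ/kT = 0, 2.64790.
Z = Σ gᵢe^(−Eᵢ/kT) = 3·e^(−0) + 4·e^(−2.64790) = 3.00000 + 0.283199 = 3.28320.
⟨E⟩ = Σ EᵢPᵢ = 0.00279473 eV.
S/k_B = ln Z + ⟨E⟩/kT = ln(3.28320) + 0.00279473/0.0122361 = 1.18882 + 0.228400 = 1.417.

1.417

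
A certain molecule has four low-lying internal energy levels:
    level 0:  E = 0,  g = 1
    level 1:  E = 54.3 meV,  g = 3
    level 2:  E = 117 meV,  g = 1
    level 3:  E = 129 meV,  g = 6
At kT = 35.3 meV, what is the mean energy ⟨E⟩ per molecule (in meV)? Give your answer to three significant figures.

Eᵢ/kT = 0, 1.5382, 3.3144, 3.6544.
Z = Σ gᵢe^(−Eᵢ/kT) = 1·e^(−0) + 3·e^(−1.5382) + 1·e^(−3.3144) + 6·e^(−3.6544) = 1.0000 + 0.64430 + 0.036356 + 0.15526 = 1.8359.
⟨E⟩ = Σ Eᵢ gᵢe^(−Eᵢ/kT) / Z = (0·1.0000 + 54.3·0.64430 + 117·0.036356 + 129·0.15526) / 1.8359 = 32.3 meV.

32.3 meV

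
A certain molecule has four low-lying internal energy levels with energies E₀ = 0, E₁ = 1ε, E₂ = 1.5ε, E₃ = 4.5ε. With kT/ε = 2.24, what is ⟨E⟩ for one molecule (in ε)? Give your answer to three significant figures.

0.880 ε

Eᵢ/kT = 0, 0.44643, 0.66964, 2.0089.
Z = Σ e^(−Eᵢ/kT) = e^(−0) + e^(−0.44643) + e^(−0.66964) + e^(−2.0089) = 1.0000 + 0.63991 + 0.51189 + 0.13414 = 2.2859.
⟨E⟩ = Σ Eᵢ e^(−Eᵢ/kT) / Z = (0·1.0000 + 1·0.63991 + 1.5·0.51189 + 4.5·0.13414) / 2.2859 = 0.880 ε.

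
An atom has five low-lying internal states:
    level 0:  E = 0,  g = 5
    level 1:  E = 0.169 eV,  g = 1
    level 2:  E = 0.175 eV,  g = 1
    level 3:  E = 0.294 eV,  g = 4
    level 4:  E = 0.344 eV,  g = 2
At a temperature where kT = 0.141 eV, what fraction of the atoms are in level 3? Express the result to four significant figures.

0.07939

Eᵢ/kT = 0, 1.19858, 1.24113, 2.08511, 2.43972.
Z = Σ gᵢe^(−Eᵢ/kT) = 5·e^(−0) + 1·e^(−1.19858) + 1·e^(−1.24113) + 4·e^(−2.08511) + 2·e^(−2.43972) = 5.00000 + 0.301622 + 0.289057 + 0.497174 + 0.174371 = 6.26222.
P₃ = g₃ e^(−E₃/kT) / Z = 0.497174/6.26222 = 0.07939.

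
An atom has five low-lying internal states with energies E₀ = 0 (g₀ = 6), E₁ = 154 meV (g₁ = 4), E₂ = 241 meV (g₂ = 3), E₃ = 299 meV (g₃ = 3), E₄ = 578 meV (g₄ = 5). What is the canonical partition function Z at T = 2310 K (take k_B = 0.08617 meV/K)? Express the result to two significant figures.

k_BT = 0.08617 × 2310 K = 199.1 meV.
Eᵢ/kT = 0, 0.7735, 1.210, 1.502, 2.903.
Z = Σ gᵢe^(−Eᵢ/kT) = 6·e^(−0) + 4·e^(−0.7735) + 3·e^(−1.210) + 3·e^(−1.502) + 5·e^(−2.903) = 6.000 + 1.846 + 0.8946 + 0.6681 + 0.2743 = 9.683.

Z = 9.7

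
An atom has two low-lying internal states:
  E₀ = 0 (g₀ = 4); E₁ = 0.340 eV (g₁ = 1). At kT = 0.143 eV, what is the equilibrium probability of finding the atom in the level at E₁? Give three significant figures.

Eᵢ/kT = 0, 2.3776.
Z = Σ gᵢe^(−Eᵢ/kT) = 4·e^(−0) + 1·e^(−2.3776) = 4.0000 + 0.092773 = 4.0928.
P₁ = g₁ e^(−E₁/kT) / Z = 0.092773/4.0928 = 0.0227.

0.0227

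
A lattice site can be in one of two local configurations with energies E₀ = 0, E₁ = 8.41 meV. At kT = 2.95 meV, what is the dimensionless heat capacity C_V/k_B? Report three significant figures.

Eᵢ/kT = 0, 2.8508.
Z = Σ e^(−Eᵢ/kT) = e^(−0) + e^(−2.8508) = 1.0000 + 0.057798 = 1.0578.
⟨E⟩ = 0.45952 meV, ⟨E²⟩ = 3.8646 meV².
C_V/k_B = (⟨E²⟩ − ⟨E⟩²)/(kT)² = (3.8646 − 0.21116)/8.7025 = 0.420.

0.420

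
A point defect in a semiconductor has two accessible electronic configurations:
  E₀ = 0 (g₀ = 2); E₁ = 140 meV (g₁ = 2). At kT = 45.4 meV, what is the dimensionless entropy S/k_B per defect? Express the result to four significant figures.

Eᵢ/kT = 0, 3.08370.
Z = Σ gᵢe^(−Eᵢ/kT) = 2·e^(−0) + 2·e^(−3.08370) = 2.00000 + 0.0915790 = 2.09158.
⟨E⟩ = Σ EᵢPᵢ = 6.12984 meV.
S/k_B = ln Z + ⟨E⟩/kT = ln(2.09158) + 6.12984/45.4 = 0.737920 + 0.135019 = 0.8729.

0.8729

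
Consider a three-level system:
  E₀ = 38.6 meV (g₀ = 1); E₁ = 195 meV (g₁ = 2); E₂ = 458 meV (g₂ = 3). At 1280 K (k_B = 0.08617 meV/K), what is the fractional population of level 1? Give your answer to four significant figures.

k_BT = 0.08617 × 1280 K = 110.298 meV.
Eᵢ/kT = 0.349961, 1.76794, 4.15239.
Z = Σ gᵢe^(−Eᵢ/kT) = 1·e^(−0.349961) + 2·e^(−1.76794) + 3·e^(−4.15239) = 0.704716 + 0.341368 + 0.0471804 = 1.09326.
P₁ = g₁ e^(−E₁/kT) / Z = 0.341368/1.09326 = 0.3122.

0.3122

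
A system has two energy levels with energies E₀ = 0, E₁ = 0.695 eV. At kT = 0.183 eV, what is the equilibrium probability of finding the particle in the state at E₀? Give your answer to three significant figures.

0.978

Eᵢ/kT = 0, 3.7978.
Z = Σ e^(−Eᵢ/kT) = e^(−0) + e^(−3.7978) = 1.0000 + 0.022420 = 1.0224.
P₀ = e^(−E₀/kT) / Z = 1.0000/1.0224 = 0.978.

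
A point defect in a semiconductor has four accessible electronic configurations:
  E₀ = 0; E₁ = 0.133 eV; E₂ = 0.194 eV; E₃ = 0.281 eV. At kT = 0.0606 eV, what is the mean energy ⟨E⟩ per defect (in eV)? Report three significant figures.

Eᵢ/kT = 0, 2.1947, 3.2013, 4.6370.
Z = Σ e^(−Eᵢ/kT) = e^(−0) + e^(−2.1947) + e^(−3.2013) + e^(−4.6370) = 1.0000 + 0.11139 + 0.040709 + 0.0096867 = 1.1618.
⟨E⟩ = Σ Eᵢ e^(−Eᵢ/kT) / Z = (0·1.0000 + 0.133·0.11139 + 0.194·0.040709 + 0.281·0.0096867) / 1.1618 = 0.0219 eV.

0.0219 eV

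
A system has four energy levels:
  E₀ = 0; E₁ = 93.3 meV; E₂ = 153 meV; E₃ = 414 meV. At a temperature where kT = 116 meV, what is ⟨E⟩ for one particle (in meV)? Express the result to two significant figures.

Eᵢ/kT = 0, 0.8043, 1.319, 3.569.
Z = Σ e^(−Eᵢ/kT) = e^(−0) + e^(−0.8043) + e^(−1.319) + e^(−3.569) = 1.000 + 0.4474 + 0.2674 + 0.02818 = 1.743.
⟨E⟩ = Σ Eᵢ e^(−Eᵢ/kT) / Z = (0·1.000 + 93.3·0.4474 + 153·0.2674 + 414·0.02818) / 1.743 = 54 meV.

54 meV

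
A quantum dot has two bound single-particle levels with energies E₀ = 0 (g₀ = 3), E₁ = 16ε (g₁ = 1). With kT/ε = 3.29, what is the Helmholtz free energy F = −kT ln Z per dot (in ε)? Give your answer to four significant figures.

Eᵢ/kT = 0, 4.86322.
Z = Σ gᵢe^(−Eᵢ/kT) = 3·e^(−0) + 1·e^(−4.86322) = 3.00000 + 0.00772557 = 3.00773.
F = −kT ln Z = −3.29 × ln(3.00773) = −3.29 × 1.10119 = -3.623 ε.

-3.623 ε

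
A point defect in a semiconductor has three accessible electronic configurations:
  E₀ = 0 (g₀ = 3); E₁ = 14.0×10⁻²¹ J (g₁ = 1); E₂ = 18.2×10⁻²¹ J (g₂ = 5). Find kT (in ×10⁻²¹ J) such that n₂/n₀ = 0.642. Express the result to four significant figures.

19.08 ×10⁻²¹ J

n₂/n₀ = (g₂/g₀) exp[−(E₂−E₀)/kT] = 0.642.
⇒ (E₂−E₀)/kT = ln((5/3)/0.642) = ln(2.59605) = 0.953991.
kT = 18.2 ×10⁻²¹ J / 0.953991 = 19.08 ×10⁻²¹ J.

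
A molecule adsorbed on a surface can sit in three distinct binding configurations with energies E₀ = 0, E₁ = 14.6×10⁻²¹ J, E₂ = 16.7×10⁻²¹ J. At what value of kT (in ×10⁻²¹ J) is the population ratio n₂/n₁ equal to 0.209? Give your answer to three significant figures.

1.34 ×10⁻²¹ J

n₂/n₁ = exp[−(E₂−E₁)/kT] = 0.209.
⇒ (E₂−E₁)/kT = ln(1/0.209) = ln(4.7847) = 1.5654.
kT = 2.1 ×10⁻²¹ J / 1.5654 = 1.34 ×10⁻²¹ J.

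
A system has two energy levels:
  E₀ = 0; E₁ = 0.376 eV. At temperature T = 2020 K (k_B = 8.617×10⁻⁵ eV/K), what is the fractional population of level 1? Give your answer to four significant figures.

k_BT = 8.617×10⁻⁵ × 2020 K = 0.174063 eV.
Eᵢ/kT = 0, 2.16014.
Z = Σ e^(−Eᵢ/kT) = e^(−0) + e^(−2.16014) = 1.00000 + 0.115309 = 1.11531.
P₁ = e^(−E₁/kT) / Z = 0.115309/1.11531 = 0.1034.

0.1034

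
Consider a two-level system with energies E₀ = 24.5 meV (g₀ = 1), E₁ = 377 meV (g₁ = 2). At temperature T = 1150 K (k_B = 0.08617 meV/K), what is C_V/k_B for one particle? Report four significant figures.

k_BT = 0.08617 × 1150 K = 99.0955 meV.
Eᵢ/kT = 0.247236, 3.80441.
Z = Σ gᵢe^(−Eᵢ/kT) = 1·e^(−0.247236) + 2·e^(−3.80441) = 0.780956 + 0.0445447 = 0.825501.
⟨E⟩ = 43.5212 meV, ⟨E²⟩ = 8237.26 meV².
C_V/k_B = (⟨E²⟩ − ⟨E⟩²)/(kT)² = (8237.26 − 1894.09)/9819.92 = 0.6459.

0.6459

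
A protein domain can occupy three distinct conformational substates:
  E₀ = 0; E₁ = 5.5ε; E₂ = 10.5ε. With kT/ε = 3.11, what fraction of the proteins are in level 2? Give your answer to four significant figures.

Eᵢ/kT = 0, 1.76849, 3.37621.
Z = Σ e^(−Eᵢ/kT) = e^(−0) + e^(−1.76849) + e^(−3.37621) = 1.00000 + 0.170590 + 0.0341767 = 1.20477.
P₂ = e^(−E₂/kT) / Z = 0.0341767/1.20477 = 0.02837.

0.02837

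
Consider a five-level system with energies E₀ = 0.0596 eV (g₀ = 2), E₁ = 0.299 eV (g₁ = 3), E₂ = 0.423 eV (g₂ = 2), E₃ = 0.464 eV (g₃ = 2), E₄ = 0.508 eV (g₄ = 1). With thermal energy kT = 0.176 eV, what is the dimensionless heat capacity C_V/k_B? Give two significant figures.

Eᵢ/kT = 0.3386, 1.699, 2.403, 2.636, 2.886.
Z = Σ gᵢe^(−Eᵢ/kT) = 2·e^(−0.3386) + 3·e^(−1.699) + 2·e^(−2.403) + 2·e^(−2.636) + 1·e^(−2.886) = 1.426 + 0.5486 + 0.1809 + 0.1433 + 0.05580 = 2.355.
⟨E⟩ = 0.1785 eV, ⟨E²⟩ = 0.05594 eV².
C_V/k_B = (⟨E²⟩ − ⟨E⟩²)/(kT)² = (0.05594 − 0.03186)/0.03098 = 0.78.

0.78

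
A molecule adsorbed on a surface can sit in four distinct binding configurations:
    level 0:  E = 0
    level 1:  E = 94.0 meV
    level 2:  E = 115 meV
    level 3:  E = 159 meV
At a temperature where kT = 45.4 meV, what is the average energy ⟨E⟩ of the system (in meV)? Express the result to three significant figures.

20.9 meV

Eᵢ/kT = 0, 2.0705, 2.5330, 3.5022.
Z = Σ e^(−Eᵢ/kT) = e^(−0) + e^(−2.0705) + e^(−2.5330) + e^(−3.5022) = 1.0000 + 0.12612 + 0.079420 + 0.030131 = 1.2357.
⟨E⟩ = Σ Eᵢ e^(−Eᵢ/kT) / Z = (0·1.0000 + 94.0·0.12612 + 115·0.079420 + 159·0.030131) / 1.2357 = 20.9 meV.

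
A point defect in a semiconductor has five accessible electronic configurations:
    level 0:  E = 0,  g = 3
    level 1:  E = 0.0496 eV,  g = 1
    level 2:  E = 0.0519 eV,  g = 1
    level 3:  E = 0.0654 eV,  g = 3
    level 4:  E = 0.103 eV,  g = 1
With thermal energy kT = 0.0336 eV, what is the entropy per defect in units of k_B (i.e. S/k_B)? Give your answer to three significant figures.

Eᵢ/kT = 0, 1.4762, 1.5446, 1.9464, 3.0655.
Z = Σ gᵢe^(−Eᵢ/kT) = 3·e^(−0) + 1·e^(−1.4762) + 1·e^(−1.5446) + 3·e^(−1.9464) + 1·e^(−3.0655) = 3.0000 + 0.22850 + 0.21340 + 0.42836 + 0.046631 = 3.9169.
⟨E⟩ = Σ EᵢPᵢ = 0.014100 eV.
S/k_B = ln Z + ⟨E⟩/kT = ln(3.9169) + 0.014100/0.0336 = 1.3653 + 0.41964 = 1.78.

1.78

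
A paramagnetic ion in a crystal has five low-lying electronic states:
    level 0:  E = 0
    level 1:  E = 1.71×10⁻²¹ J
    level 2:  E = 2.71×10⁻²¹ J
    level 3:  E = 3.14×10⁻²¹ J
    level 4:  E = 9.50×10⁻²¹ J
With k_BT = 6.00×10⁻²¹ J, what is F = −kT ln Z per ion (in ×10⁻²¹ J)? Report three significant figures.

Eᵢ/kT = 0, 0.28500, 0.45167, 0.52333, 1.5833.
Z = Σ e^(−Eᵢ/kT) = e^(−0) + e^(−0.28500) + e^(−0.45167) + e^(−0.52333) + e^(−1.5833) = 1.0000 + 0.75201 + 0.63656 + 0.59254 + 0.20530 = 3.1864.
F = −kT ln Z = −6.00 × ln(3.1864) = −6.00 × 1.1589 = -6.95 ×10⁻²¹ J.

-6.95 ×10⁻²¹ J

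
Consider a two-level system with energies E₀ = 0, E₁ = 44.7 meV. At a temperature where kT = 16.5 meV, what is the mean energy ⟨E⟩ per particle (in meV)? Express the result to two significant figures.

2.8 meV

Eᵢ/kT = 0, 2.709.
Z = Σ e^(−Eᵢ/kT) = e^(−0) + e^(−2.709) = 1.000 + 0.06660 = 1.067.
⟨E⟩ = Σ Eᵢ e^(−Eᵢ/kT) / Z = (0·1.000 + 44.7·0.06660) / 1.067 = 2.8 meV.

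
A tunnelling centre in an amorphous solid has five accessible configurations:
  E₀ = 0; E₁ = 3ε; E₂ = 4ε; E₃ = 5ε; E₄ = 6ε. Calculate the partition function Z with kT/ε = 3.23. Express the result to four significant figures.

Eᵢ/kT = 0, 0.928793, 1.23839, 1.54799, 1.85759.
Z = Σ e^(−Eᵢ/kT) = e^(−0) + e^(−0.928793) + e^(−1.23839) + e^(−1.54799) + e^(−1.85759) = 1.00000 + 0.395030 + 0.289851 + 0.212675 + 0.156048 = 2.05360.

Z = 2.054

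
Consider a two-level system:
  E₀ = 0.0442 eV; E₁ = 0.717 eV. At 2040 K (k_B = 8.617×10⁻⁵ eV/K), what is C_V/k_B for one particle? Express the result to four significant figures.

k_BT = 8.617×10⁻⁵ × 2040 K = 0.175787 eV.
Eᵢ/kT = 0.251441, 4.07880.
Z = Σ e^(−Eᵢ/kT) = e^(−0.251441) + e^(−4.07880) = 0.777679 + 0.0169278 = 0.794607.
⟨E⟩ = 0.0585329 eV, ⟨E²⟩ = 0.0128638 eV².
C_V/k_B = (⟨E²⟩ − ⟨E⟩²)/(kT)² = (0.0128638 − 0.00342610)/0.0309011 = 0.3054.

0.3054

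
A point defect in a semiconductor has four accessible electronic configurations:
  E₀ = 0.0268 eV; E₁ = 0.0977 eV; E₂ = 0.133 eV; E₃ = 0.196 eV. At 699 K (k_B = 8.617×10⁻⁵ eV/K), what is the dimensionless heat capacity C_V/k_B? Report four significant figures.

k_BT = 8.617×10⁻⁵ × 699 K = 0.0602328 eV.
Eᵢ/kT = 0.444940, 1.62204, 2.20810, 3.25404.
Z = Σ e^(−Eᵢ/kT) = e^(−0.444940) + e^(−1.62204) + e^(−2.20810) + e^(−3.25404) = 0.640863 + 0.197495 + 0.109909 + 0.0386179 = 0.986885.
⟨E⟩ = 0.0594369 eV, ⟨E²⟩ = 0.00584989 eV².
C_V/k_B = (⟨E²⟩ − ⟨E⟩²)/(kT)² = (0.00584989 − 0.00353275)/0.00362799 = 0.6387.

0.6387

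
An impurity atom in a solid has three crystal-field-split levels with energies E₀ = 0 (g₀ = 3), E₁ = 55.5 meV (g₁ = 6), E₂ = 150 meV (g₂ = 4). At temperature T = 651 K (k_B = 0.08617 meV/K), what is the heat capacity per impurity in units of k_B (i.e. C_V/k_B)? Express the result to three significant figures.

0.469

k_BT = 0.08617 × 651 K = 56.097 meV.
Eᵢ/kT = 0, 0.98936, 2.6739.
Z = Σ gᵢe^(−Eᵢ/kT) = 3·e^(−0) + 6·e^(−0.98936) + 4·e^(−2.6739) = 3.0000 + 2.2309 + 0.27593 = 5.5068.
⟨E⟩ = 30.000 meV, ⟨E²⟩ = 2375.3 meV².
C_V/k_B = (⟨E²⟩ − ⟨E⟩²)/(kT)² = (2375.3 − 900.00)/3146.9 = 0.469.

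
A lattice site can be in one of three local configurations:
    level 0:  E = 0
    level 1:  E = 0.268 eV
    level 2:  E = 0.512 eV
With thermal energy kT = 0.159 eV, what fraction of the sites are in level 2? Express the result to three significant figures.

Eᵢ/kT = 0, 1.6855, 3.2201.
Z = Σ e^(−Eᵢ/kT) = e^(−0) + e^(−1.6855) + e^(−3.2201) = 1.0000 + 0.18535 + 0.039951 = 1.2253.
P₂ = e^(−E₂/kT) / Z = 0.039951/1.2253 = 0.0326.

0.0326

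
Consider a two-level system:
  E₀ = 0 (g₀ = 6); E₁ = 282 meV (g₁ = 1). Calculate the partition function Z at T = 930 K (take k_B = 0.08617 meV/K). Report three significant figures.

k_BT = 0.08617 × 930 K = 80.138 meV.
Eᵢ/kT = 0, 3.5189.
Z = Σ gᵢe^(−Eᵢ/kT) = 6·e^(−0) + 1·e^(−3.5189) = 6.0000 + 0.029632 = 6.0296.

Z = 6.03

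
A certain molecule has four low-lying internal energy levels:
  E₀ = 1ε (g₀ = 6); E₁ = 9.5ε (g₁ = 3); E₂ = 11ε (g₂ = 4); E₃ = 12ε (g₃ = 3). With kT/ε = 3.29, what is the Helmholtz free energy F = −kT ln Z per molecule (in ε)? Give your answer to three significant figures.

Eᵢ/kT = 0.30395, 2.8875, 3.3435, 3.6474.
Z = Σ gᵢe^(−Eᵢ/kT) = 6·e^(−0.30395) + 3·e^(−2.8875) + 4·e^(−3.3435) + 3·e^(−3.6474) = 4.4274 + 0.16715 + 0.14125 + 0.078176 = 4.8140.
F = −kT ln Z = −3.29 × ln(4.8140) = −3.29 × 1.5715 = -5.17 ε.

-5.17 ε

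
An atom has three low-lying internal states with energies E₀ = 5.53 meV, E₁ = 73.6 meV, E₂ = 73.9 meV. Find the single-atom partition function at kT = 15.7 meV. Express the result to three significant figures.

Eᵢ/kT = 0.35223, 4.6879, 4.7070.
Z = Σ e^(−Eᵢ/kT) = e^(−0.35223) + e^(−4.6879) + e^(−4.7070) = 0.70312 + 0.0092060 + 0.0090318 = 0.72136.

Z = 0.721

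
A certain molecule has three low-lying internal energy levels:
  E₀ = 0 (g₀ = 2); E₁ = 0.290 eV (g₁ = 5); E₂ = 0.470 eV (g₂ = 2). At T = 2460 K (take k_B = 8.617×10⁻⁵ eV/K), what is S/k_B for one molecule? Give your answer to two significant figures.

1.9

k_BT = 8.617×10⁻⁵ × 2460 K = 0.2120 eV.
Eᵢ/kT = 0, 1.368, 2.217.
Z = Σ gᵢe^(−Eᵢ/kT) = 2·e^(−0) + 5·e^(−1.368) + 2·e^(−2.217) = 2.000 + 1.273 + 0.2179 = 3.491.
⟨E⟩ = Σ EᵢPᵢ = 0.1351 eV.
S/k_B = ln Z + ⟨E⟩/kT = ln(3.491) + 0.1351/0.2120 = 1.250 + 0.6373 = 1.9.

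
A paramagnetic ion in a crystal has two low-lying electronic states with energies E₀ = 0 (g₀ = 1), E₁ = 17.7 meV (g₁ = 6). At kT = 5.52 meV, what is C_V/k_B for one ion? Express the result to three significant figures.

Eᵢ/kT = 0, 3.2065.
Z = Σ gᵢe^(−Eᵢ/kT) = 1·e^(−0) + 6·e^(−3.2065) = 1.0000 + 0.24299 = 1.2430.
⟨E⟩ = 3.4601 meV, ⟨E²⟩ = 61.244 meV².
C_V/k_B = (⟨E²⟩ − ⟨E⟩²)/(kT)² = (61.244 − 11.972)/30.470 = 1.62.

1.62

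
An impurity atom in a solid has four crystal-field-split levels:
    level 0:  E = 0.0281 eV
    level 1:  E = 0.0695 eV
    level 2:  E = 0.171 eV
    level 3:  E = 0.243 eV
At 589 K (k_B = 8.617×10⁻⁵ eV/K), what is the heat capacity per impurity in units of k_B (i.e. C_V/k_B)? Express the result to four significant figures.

k_BT = 8.617×10⁻⁵ × 589 K = 0.0507541 eV.
Eᵢ/kT = 0.553650, 1.36935, 3.36919, 4.78779.
Z = Σ e^(−Eᵢ/kT) = e^(−0.553650) + e^(−1.36935) + e^(−3.36919) + e^(−4.78779) = 0.574848 + 0.254272 + 0.0344175 + 0.00833085 = 0.871868.
⟨E⟩ = 0.0478684 eV, ⟨E²⟩ = 0.00364784 eV².
C_V/k_B = (⟨E²⟩ − ⟨E⟩²)/(kT)² = (0.00364784 − 0.00229138)/0.00257598 = 0.5266.

0.5266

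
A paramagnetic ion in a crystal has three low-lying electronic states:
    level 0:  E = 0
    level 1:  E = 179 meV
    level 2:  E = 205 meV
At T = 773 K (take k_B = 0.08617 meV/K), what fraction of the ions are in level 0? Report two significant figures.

0.90

k_BT = 0.08617 × 773 K = 66.61 meV.
Eᵢ/kT = 0, 2.687, 3.078.
Z = Σ e^(−Eᵢ/kT) = e^(−0) + e^(−2.687) + e^(−3.078) = 1.000 + 0.06808 + 0.04605 = 1.114.
P₀ = e^(−E₀/kT) / Z = 1.000/1.114 = 0.90.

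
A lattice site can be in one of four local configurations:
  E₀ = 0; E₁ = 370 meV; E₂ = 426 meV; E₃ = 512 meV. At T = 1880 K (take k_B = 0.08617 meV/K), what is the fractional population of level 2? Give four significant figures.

k_BT = 0.08617 × 1880 K = 162.000 meV.
Eᵢ/kT = 0, 2.28395, 2.62963, 3.16049.
Z = Σ e^(−Eᵢ/kT) = e^(−0) + e^(−2.28395) + e^(−2.62963) + e^(−3.16049) = 1.00000 + 0.101881 + 0.0721051 + 0.0424050 = 1.21639.
P₂ = e^(−E₂/kT) / Z = 0.0721051/1.21639 = 0.05928.

0.05928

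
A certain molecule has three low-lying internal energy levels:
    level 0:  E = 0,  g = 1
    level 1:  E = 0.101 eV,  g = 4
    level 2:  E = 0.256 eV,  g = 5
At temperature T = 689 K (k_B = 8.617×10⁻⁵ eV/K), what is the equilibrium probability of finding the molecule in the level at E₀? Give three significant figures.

k_BT = 8.617×10⁻⁵ × 689 K = 0.059371 eV.
Eᵢ/kT = 0, 1.7012, 4.3119.
Z = Σ gᵢe^(−Eᵢ/kT) = 1·e^(−0) + 4·e^(−1.7012) + 5·e^(−4.3119) = 1.0000 + 0.72986 + 0.067040 = 1.7969.
P₀ = g₀ e^(−E₀/kT) / Z = 1.0000/1.7969 = 0.557.

0.557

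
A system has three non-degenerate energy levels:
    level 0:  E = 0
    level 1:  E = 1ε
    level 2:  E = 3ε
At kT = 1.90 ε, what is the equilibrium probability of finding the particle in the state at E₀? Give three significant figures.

Eᵢ/kT = 0, 0.52632, 1.5789.
Z = Σ e^(−Eᵢ/kT) = e^(−0) + e^(−0.52632) + e^(−1.5789) = 1.0000 + 0.59078 + 0.20620 = 1.7970.
P₀ = e^(−E₀/kT) / Z = 1.0000/1.7970 = 0.556.

0.556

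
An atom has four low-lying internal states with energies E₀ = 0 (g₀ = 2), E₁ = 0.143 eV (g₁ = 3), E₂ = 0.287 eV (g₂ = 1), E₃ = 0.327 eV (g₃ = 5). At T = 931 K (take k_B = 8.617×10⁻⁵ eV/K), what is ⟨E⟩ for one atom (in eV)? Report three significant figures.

k_BT = 8.617×10⁻⁵ × 931 K = 0.080224 eV.
Eᵢ/kT = 0, 1.7825, 3.5775, 4.0761.
Z = Σ gᵢe^(−Eᵢ/kT) = 2·e^(−0) + 3·e^(−1.7825) + 1·e^(−3.5775) + 5·e^(−4.0761) = 2.0000 + 0.50465 + 0.027945 + 0.084868 = 2.6175.
⟨E⟩ = Σ Eᵢ gᵢe^(−Eᵢ/kT) / Z = (0·2.0000 + 0.143·0.50465 + 0.287·0.027945 + 0.327·0.084868) / 2.6175 = 0.0412 eV.

0.0412 eV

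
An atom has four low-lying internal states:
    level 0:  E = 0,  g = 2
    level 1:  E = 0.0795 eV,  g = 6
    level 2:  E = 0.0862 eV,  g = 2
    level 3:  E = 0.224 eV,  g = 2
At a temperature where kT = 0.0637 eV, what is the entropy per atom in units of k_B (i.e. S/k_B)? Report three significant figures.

Eᵢ/kT = 0, 1.2480, 1.3532, 3.5165.
Z = Σ gᵢe^(−Eᵢ/kT) = 2·e^(−0) + 6·e^(−1.2480) + 2·e^(−1.3532) + 2·e^(−3.5165) = 2.0000 + 1.7225 + 0.51682 + 0.059406 = 4.2987.
⟨E⟩ = Σ EᵢPᵢ = 0.045315 eV.
S/k_B = ln Z + ⟨E⟩/kT = ln(4.2987) + 0.045315/0.0637 = 1.4583 + 0.71138 = 2.17.

2.17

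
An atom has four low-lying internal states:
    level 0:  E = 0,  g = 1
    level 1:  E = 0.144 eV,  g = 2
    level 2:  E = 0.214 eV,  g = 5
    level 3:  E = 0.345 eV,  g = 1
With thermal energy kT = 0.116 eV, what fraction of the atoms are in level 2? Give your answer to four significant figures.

0.3266

Eᵢ/kT = 0, 1.24138, 1.84483, 2.97414.
Z = Σ gᵢe^(−Eᵢ/kT) = 1·e^(−0) + 2·e^(−1.24138) + 5·e^(−1.84483) + 1·e^(−2.97414) = 1.00000 + 0.577970 + 0.790261 + 0.0510914 = 2.41932.
P₂ = g₂ e^(−E₂/kT) / Z = 0.790261/2.41932 = 0.3266.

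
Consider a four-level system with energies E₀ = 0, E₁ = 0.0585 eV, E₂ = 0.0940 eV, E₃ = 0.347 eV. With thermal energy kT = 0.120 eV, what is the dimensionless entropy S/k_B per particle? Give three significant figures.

Eᵢ/kT = 0, 0.48750, 0.78333, 2.8917.
Z = Σ e^(−Eᵢ/kT) = e^(−0) + e^(−0.48750) + e^(−0.78333) + e^(−2.8917) = 1.0000 + 0.61416 + 0.45688 + 0.055482 = 2.1265.
⟨E⟩ = Σ EᵢPᵢ = 0.046145 eV.
S/k_B = ln Z + ⟨E⟩/kT = ln(2.1265) + 0.046145/0.120 = 0.75448 + 0.38454 = 1.14.

1.14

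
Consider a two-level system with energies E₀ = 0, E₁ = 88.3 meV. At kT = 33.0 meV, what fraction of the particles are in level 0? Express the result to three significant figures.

0.936

Eᵢ/kT = 0, 2.6758.
Z = Σ e^(−Eᵢ/kT) = e^(−0) + e^(−2.6758) = 1.0000 + 0.068852 = 1.0689.
P₀ = e^(−E₀/kT) / Z = 1.0000/1.0689 = 0.936.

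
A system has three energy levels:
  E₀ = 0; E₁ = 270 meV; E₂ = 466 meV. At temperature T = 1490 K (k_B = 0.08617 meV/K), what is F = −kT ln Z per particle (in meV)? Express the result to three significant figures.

k_BT = 0.08617 × 1490 K = 128.39 meV.
Eᵢ/kT = 0, 2.1030, 3.6296.
Z = Σ e^(−Eᵢ/kT) = e^(−0) + e^(−2.1030) + e^(−3.6296) = 1.0000 + 0.12209 + 0.026527 = 1.1486.
F = −kT ln Z = −128.39 × ln(1.1486) = −128.39 × 0.13854 = -17.8 meV.

-17.8 meV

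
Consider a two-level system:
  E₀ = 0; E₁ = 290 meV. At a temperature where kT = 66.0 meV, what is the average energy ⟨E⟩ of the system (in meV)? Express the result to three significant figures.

Eᵢ/kT = 0, 4.3939.
Z = Σ e^(−Eᵢ/kT) = e^(−0) + e^(−4.3939) = 1.0000 + 0.012352 = 1.0124.
⟨E⟩ = Σ Eᵢ e^(−Eᵢ/kT) / Z = (0·1.0000 + 290·0.012352) / 1.0124 = 3.54 meV.

3.54 meV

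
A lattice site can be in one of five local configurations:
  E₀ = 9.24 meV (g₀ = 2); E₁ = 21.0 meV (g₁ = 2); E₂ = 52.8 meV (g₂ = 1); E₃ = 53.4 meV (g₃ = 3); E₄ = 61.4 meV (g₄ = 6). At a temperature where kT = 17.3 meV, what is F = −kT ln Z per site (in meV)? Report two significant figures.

Eᵢ/kT = 0.5341, 1.214, 3.052, 3.087, 3.549.
Z = Σ gᵢe^(−Eᵢ/kT) = 2·e^(−0.5341) + 2·e^(−1.214) + 1·e^(−3.052) + 3·e^(−3.087) + 6·e^(−3.549) = 1.172 + 0.5940 + 0.04726 + 0.1369 + 0.1725 = 2.123.
F = −kT ln Z = −17.3 × ln(2.123) = −17.3 × 0.7528 = -13 meV.

-13 meV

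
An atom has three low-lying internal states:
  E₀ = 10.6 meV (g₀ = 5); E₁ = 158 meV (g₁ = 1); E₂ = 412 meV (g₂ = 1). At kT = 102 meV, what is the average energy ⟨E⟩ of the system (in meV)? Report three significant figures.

18.7 meV

Eᵢ/kT = 0.10392, 1.5490, 4.0392.
Z = Σ gᵢe^(−Eᵢ/kT) = 5·e^(−0.10392) + 1·e^(−1.5490) + 1·e^(−4.0392) = 4.5065 + 0.21246 + 0.017612 = 4.7366.
⟨E⟩ = Σ Eᵢ gᵢe^(−Eᵢ/kT) / Z = (10.6·4.5065 + 158·0.21246 + 412·0.017612) / 4.7366 = 18.7 meV.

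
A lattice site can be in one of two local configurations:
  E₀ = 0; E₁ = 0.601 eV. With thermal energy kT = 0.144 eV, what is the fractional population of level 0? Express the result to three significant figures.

Eᵢ/kT = 0, 4.1736.
Z = Σ e^(−Eᵢ/kT) = e^(−0) + e^(−4.1736) = 1.0000 + 0.015397 = 1.0154.
P₀ = e^(−E₀/kT) / Z = 1.0000/1.0154 = 0.985.

0.985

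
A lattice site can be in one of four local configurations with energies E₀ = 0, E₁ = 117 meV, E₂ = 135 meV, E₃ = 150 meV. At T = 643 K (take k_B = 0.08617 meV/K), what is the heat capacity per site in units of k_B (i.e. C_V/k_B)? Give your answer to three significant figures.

k_BT = 0.08617 × 643 K = 55.407 meV.
Eᵢ/kT = 0, 2.1116, 2.4365, 2.7072.
Z = Σ e^(−Eᵢ/kT) = e^(−0) + e^(−2.1116) + e^(−2.4365) + e^(−2.7072) = 1.0000 + 0.12104 + 0.087466 + 0.066723 = 1.2752.
⟨E⟩ = 28.214 meV, ⟨E²⟩ = 3726.7 meV².
C_V/k_B = (⟨E²⟩ − ⟨E⟩²)/(kT)² = (3726.7 − 796.03)/3069.9 = 0.955.

0.955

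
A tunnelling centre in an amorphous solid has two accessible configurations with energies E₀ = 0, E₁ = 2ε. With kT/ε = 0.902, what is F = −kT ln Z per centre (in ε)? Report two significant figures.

-0.093 ε

Eᵢ/kT = 0, 2.217.
Z = Σ e^(−Eᵢ/kT) = e^(−0) + e^(−2.217) = 1.000 + 0.1089 = 1.109.
F = −kT ln Z = −0.902 × ln(1.109) = −0.902 × 0.1035 = -0.093 ε.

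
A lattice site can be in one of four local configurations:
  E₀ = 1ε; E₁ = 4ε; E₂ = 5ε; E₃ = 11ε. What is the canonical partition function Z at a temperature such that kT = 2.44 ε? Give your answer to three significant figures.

Z = 0.998

Eᵢ/kT = 0.40984, 1.6393, 2.0492, 4.5082.
Z = Σ e^(−Eᵢ/kT) = e^(−0.40984) + e^(−1.6393) + e^(−2.0492) + e^(−4.5082) = 0.66376 + 0.19412 + 0.12884 + 0.011018 = 0.99774.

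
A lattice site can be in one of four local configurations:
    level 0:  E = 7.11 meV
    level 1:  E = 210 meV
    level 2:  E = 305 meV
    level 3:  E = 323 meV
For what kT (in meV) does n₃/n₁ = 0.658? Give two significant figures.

270 meV

n₃/n₁ = exp[−(E₃−E₁)/kT] = 0.658.
⇒ (E₃−E₁)/kT = ln(1/0.658) = ln(1.520) = 0.4187.
kT = 113 meV / 0.4187 = 270 meV.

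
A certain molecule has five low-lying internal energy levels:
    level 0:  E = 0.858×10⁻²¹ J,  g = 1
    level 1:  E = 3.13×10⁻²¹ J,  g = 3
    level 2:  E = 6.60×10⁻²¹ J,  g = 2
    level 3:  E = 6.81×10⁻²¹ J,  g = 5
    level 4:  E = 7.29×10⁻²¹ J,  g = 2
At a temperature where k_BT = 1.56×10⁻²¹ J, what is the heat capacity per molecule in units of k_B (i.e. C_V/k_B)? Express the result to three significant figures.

Eᵢ/kT = 0.55000, 2.0064, 4.2308, 4.3654, 4.6731.
Z = Σ gᵢe^(−Eᵢ/kT) = 1·e^(−0.55000) + 3·e^(−2.0064) + 2·e^(−4.2308) + 5·e^(−4.3654) + 2·e^(−4.6731) = 0.57695 + 0.40342 + 0.029082 + 0.063548 + 0.018687 = 1.0917.
⟨E⟩ = 2.3071, ⟨E²⟩ = 8.7790.
C_V/k_B = (⟨E²⟩ − ⟨E⟩²)/(kT)² = (8.7790 − 5.3227)/2.4336 = 1.42.

1.42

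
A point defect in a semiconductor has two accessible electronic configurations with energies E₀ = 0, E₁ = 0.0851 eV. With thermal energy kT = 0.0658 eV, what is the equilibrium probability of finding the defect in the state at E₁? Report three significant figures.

0.215

Eᵢ/kT = 0, 1.2933.
Z = Σ e^(−Eᵢ/kT) = e^(−0) + e^(−1.2933) = 1.0000 + 0.27436 = 1.2744.
P₁ = e^(−E₁/kT) / Z = 0.27436/1.2744 = 0.215.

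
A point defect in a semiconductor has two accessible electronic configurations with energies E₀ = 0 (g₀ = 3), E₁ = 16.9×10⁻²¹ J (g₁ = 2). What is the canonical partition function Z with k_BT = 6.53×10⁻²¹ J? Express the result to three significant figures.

Eᵢ/kT = 0, 2.5881.
Z = Σ gᵢe^(−Eᵢ/kT) = 3·e^(−0) + 2·e^(−2.5881) = 3.0000 + 0.15033 = 3.1503.

Z = 3.15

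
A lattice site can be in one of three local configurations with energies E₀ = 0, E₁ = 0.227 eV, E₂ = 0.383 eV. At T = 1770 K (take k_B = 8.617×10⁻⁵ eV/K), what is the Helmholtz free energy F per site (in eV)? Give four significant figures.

-0.04083 eV

k_BT = 8.617×10⁻⁵ × 1770 K = 0.152521 eV.
Eᵢ/kT = 0, 1.48832, 2.51113.
Z = Σ e^(−Eᵢ/kT) = e^(−0) + e^(−1.48832) + e^(−2.51113) = 1.00000 + 0.225752 + 0.0811765 = 1.30693.
F = −kT ln Z = −0.152521 × ln(1.30693) = −0.152521 × 0.267681 = -0.04083 eV.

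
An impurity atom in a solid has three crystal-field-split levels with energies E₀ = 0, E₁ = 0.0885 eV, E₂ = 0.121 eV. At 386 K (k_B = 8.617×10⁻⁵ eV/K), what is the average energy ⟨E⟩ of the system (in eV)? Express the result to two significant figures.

k_BT = 8.617×10⁻⁵ × 386 K = 0.03326 eV.
Eᵢ/kT = 0, 2.661, 3.638.
Z = Σ e^(−Eᵢ/kT) = e^(−0) + e^(−2.661) + e^(−3.638) = 1.000 + 0.06988 + 0.02630 = 1.096.
⟨E⟩ = Σ Eᵢ e^(−Eᵢ/kT) / Z = (0·1.000 + 0.0885·0.06988 + 0.121·0.02630) / 1.096 = 0.0085 eV.

0.0085 eV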